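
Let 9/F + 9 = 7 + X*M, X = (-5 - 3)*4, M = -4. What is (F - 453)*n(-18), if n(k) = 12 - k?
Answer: -95115/7 ≈ -13588.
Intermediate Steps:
X = -32 (X = -8*4 = -32)
F = 1/14 (F = 9/(-9 + (7 - 32*(-4))) = 9/(-9 + (7 + 128)) = 9/(-9 + 135) = 9/126 = 9*(1/126) = 1/14 ≈ 0.071429)
(F - 453)*n(-18) = (1/14 - 453)*(12 - 1*(-18)) = -6341*(12 + 18)/14 = -6341/14*30 = -95115/7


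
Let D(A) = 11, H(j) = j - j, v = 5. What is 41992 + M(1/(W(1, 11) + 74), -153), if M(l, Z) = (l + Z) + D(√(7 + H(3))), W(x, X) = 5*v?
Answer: 4143151/99 ≈ 41850.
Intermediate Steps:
H(j) = 0
W(x, X) = 25 (W(x, X) = 5*5 = 25)
M(l, Z) = 11 + Z + l (M(l, Z) = (l + Z) + 11 = (Z + l) + 11 = 11 + Z + l)
41992 + M(1/(W(1, 11) + 74), -153) = 41992 + (11 - 153 + 1/(25 + 74)) = 41992 + (11 - 153 + 1/99) = 41992 - 14057/99 = 4143151/99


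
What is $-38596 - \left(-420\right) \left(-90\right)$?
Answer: $-76396$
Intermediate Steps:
$-38596 - \left(-420\right) \left(-90\right) = -38596 - 37800 = -76396$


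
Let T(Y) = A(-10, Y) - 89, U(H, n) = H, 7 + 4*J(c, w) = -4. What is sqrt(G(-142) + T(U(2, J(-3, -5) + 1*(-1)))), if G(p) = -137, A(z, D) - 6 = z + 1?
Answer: I*sqrt(229) ≈ 15.133*I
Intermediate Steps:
J(c, w) = -11/4 (J(c, w) = -7/4 + (1/4)*(-4) = -7/4 - 1 = -11/4)
A(z, D) = 7 + z (A(z, D) = 6 + (z + 1) = 6 + (1 + z) = 7 + z)
T(Y) = -92 (T(Y) = (7 - 10) - 89 = -3 - 89 = -92)
sqrt(G(-142) + T(U(2, J(-3, -5) + 1*(-1)))) = sqrt(-137 - 92) = sqrt(-229) = I*sqrt(229)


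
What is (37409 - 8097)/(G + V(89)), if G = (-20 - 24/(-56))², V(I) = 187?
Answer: 359072/6983 ≈ 51.421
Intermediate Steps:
G = 18769/49 (G = (-20 - 24*(-1/56))² = (-20 + 3/7)² = (-137/7)² = 18769/49 ≈ 383.04)
(37409 - 8097)/(G + V(89)) = (37409 - 8097)/(18769/49 + 187) = 29312/(27932/49) = 29312*(49/27932) = 359072/6983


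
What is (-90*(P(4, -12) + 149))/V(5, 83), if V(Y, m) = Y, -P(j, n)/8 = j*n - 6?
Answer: -10458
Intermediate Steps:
P(j, n) = 48 - 8*j*n (P(j, n) = -8*(j*n - 6) = -8*(-6 + j*n) = 48 - 8*j*n)
(-90*(P(4, -12) + 149))/V(5, 83) = -90*((48 - 8*4*(-12)) + 149)/5 = -90*((48 + 384) + 149)*(⅕) = -90*(432 + 149)*(⅕) = -90*581*(⅕) = -52290*⅕ = -10458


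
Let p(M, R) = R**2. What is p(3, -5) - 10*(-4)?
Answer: 65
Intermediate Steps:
p(3, -5) - 10*(-4) = (-5)**2 - 10*(-4) = 25 + 40 = 65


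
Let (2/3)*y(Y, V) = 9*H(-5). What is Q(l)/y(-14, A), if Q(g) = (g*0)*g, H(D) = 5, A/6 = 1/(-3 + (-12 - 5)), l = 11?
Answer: 0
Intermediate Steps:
A = -3/10 (A = 6/(-3 + (-12 - 5)) = 6/(-3 - 17) = 6/(-20) = 6*(-1/20) = -3/10 ≈ -0.30000)
y(Y, V) = 135/2 (y(Y, V) = 3*(9*5)/2 = (3/2)*45 = 135/2)
Q(g) = 0 (Q(g) = 0*g = 0)
Q(l)/y(-14, A) = 0/(135/2) = 0*(2/135) = 0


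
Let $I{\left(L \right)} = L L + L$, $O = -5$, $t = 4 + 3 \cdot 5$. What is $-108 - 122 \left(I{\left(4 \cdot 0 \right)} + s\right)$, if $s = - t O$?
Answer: $-11698$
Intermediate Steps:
$t = 19$ ($t = 4 + 15 = 19$)
$I{\left(L \right)} = L + L^{2}$ ($I{\left(L \right)} = L^{2} + L = L + L^{2}$)
$s = 95$ ($s = \left(-1\right) 19 \left(-5\right) = \left(-19\right) \left(-5\right) = 95$)
$-108 - 122 \left(I{\left(4 \cdot 0 \right)} + s\right) = -108 - 122 \left(4 \cdot 0 \left(1 + 4 \cdot 0\right) + 95\right) = -108 - 122 \left(0 \left(1 + 0\right) + 95\right) = -108 - 122 \left(0 \cdot 1 + 95\right) = -108 - 122 \left(0 + 95\right) = -108 - 11590 = -11698$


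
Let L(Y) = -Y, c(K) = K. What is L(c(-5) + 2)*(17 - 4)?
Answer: 39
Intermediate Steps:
L(c(-5) + 2)*(17 - 4) = (-(-5 + 2))*(17 - 4) = -1*(-3)*13 = 3*13 = 39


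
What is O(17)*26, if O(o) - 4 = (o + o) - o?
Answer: 546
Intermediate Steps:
O(o) = 4 + o (O(o) = 4 + ((o + o) - o) = 4 + (2*o - o) = 4 + o)
O(17)*26 = (4 + 17)*26 = 21*26 = 546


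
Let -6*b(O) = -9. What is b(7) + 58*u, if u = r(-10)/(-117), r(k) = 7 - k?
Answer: -1621/234 ≈ -6.9274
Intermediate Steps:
b(O) = 3/2 (b(O) = -⅙*(-9) = 3/2)
u = -17/117 (u = (7 - 1*(-10))/(-117) = (7 + 10)*(-1/117) = 17*(-1/117) = -17/117 ≈ -0.14530)
b(7) + 58*u = 3/2 + 58*(-17/117) = 3/2 - 986/117 = -1621/234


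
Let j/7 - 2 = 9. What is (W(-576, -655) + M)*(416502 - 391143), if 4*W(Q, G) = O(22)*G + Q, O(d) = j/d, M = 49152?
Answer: 9826079961/8 ≈ 1.2283e+9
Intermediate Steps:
j = 77 (j = 14 + 7*9 = 14 + 63 = 77)
O(d) = 77/d
W(Q, G) = Q/4 + 7*G/8 (W(Q, G) = ((77/22)*G + Q)/4 = ((77*(1/22))*G + Q)/4 = (7*G/2 + Q)/4 = (Q + 7*G/2)/4 = Q/4 + 7*G/8)
(W(-576, -655) + M)*(416502 - 391143) = (((1/4)*(-576) + (7/8)*(-655)) + 49152)*(416502 - 391143) = ((-144 - 4585/8) + 49152)*25359 = (-5737/8 + 49152)*25359 = (387479/8)*25359 = 9826079961/8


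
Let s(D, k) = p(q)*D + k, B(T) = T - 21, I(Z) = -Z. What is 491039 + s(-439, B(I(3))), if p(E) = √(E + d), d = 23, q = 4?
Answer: 491015 - 1317*√3 ≈ 4.8873e+5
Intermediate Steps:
B(T) = -21 + T
p(E) = √(23 + E) (p(E) = √(E + 23) = √(23 + E))
s(D, k) = k + 3*D*√3 (s(D, k) = √(23 + 4)*D + k = √27*D + k = (3*√3)*D + k = 3*D*√3 + k = k + 3*D*√3)
491039 + s(-439, B(I(3))) = 491039 + ((-21 - 1*3) + 3*(-439)*√3) = 491039 + ((-21 - 3) - 1317*√3) = 491039 + (-24 - 1317*√3) = 491015 - 1317*√3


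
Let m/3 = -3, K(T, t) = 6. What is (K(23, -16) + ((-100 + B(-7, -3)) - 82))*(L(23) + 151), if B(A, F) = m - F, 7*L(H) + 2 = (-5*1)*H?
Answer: -24440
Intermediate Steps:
L(H) = -2/7 - 5*H/7 (L(H) = -2/7 + ((-5*1)*H)/7 = -2/7 + (-5*H)/7 = -2/7 - 5*H/7)
m = -9 (m = 3*(-3) = -9)
B(A, F) = -9 - F
(K(23, -16) + ((-100 + B(-7, -3)) - 82))*(L(23) + 151) = (6 + ((-100 + (-9 - 1*(-3))) - 82))*((-2/7 - 5/7*23) + 151) = (6 + ((-100 + (-9 + 3)) - 82))*((-2/7 - 115/7) + 151) = (6 + ((-100 - 6) - 82))*(-117/7 + 151) = (6 + (-106 - 82))*(940/7) = (6 - 188)*(940/7) = -182*940/7 = -24440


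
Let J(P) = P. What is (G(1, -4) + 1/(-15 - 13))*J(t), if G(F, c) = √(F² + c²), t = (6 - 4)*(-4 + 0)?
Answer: 2/7 - 8*√17 ≈ -32.699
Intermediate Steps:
t = -8 (t = 2*(-4) = -8)
(G(1, -4) + 1/(-15 - 13))*J(t) = (√(1² + (-4)²) + 1/(-15 - 13))*(-8) = (√(1 + 16) + 1/(-28))*(-8) = (√17 - 1/28)*(-8) = (-1/28 + √17)*(-8) = 2/7 - 8*√17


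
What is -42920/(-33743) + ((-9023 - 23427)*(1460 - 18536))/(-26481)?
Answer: -6232135457360/297849461 ≈ -20924.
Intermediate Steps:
-42920/(-33743) + ((-9023 - 23427)*(1460 - 18536))/(-26481) = -42920*(-1/33743) - 32450*(-17076)*(-1/26481) = 42920/33743 + 554116200*(-1/26481) = 42920/33743 - 184705400/8827 = -6232135457360/297849461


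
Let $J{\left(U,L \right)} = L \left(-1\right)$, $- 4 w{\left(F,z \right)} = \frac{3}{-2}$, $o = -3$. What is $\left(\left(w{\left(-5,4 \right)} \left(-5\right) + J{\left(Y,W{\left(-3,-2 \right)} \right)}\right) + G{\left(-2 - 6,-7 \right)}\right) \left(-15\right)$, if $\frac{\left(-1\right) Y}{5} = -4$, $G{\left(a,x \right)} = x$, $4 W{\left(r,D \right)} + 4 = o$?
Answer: $\frac{855}{8} \approx 106.88$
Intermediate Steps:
$w{\left(F,z \right)} = \frac{3}{8}$ ($w{\left(F,z \right)} = - \frac{3 \frac{1}{-2}}{4} = - \frac{3 \left(- \frac{1}{2}\right)}{4} = \left(- \frac{1}{4}\right) \left(- \frac{3}{2}\right) = \frac{3}{8}$)
$W{\left(r,D \right)} = - \frac{7}{4}$ ($W{\left(r,D \right)} = -1 + \frac{1}{4} \left(-3\right) = -1 - \frac{3}{4} = - \frac{7}{4}$)
$Y = 20$ ($Y = \left(-5\right) \left(-4\right) = 20$)
$J{\left(U,L \right)} = - L$
$\left(\left(w{\left(-5,4 \right)} \left(-5\right) + J{\left(Y,W{\left(-3,-2 \right)} \right)}\right) + G{\left(-2 - 6,-7 \right)}\right) \left(-15\right) = \left(\left(\frac{3}{8} \left(-5\right) - - \frac{7}{4}\right) - 7\right) \left(-15\right) = \left(\left(- \frac{15}{8} + \frac{7}{4}\right) - 7\right) \left(-15\right) = \left(- \frac{1}{8} - 7\right) \left(-15\right) = \left(- \frac{57}{8}\right) \left(-15\right) = \frac{855}{8}$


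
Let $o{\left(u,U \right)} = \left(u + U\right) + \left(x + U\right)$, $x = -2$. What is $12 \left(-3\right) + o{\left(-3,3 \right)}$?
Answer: $-35$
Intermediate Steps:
$o{\left(u,U \right)} = -2 + u + 2 U$ ($o{\left(u,U \right)} = \left(u + U\right) + \left(-2 + U\right) = \left(U + u\right) + \left(-2 + U\right) = -2 + u + 2 U$)
$12 \left(-3\right) + o{\left(-3,3 \right)} = 12 \left(-3\right) - -1 = -36 - -1 = -36 + 1 = -35$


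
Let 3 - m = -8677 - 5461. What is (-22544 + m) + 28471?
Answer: 20068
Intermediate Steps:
m = 14141 (m = 3 - (-8677 - 5461) = 3 - 1*(-14138) = 3 + 14138 = 14141)
(-22544 + m) + 28471 = (-22544 + 14141) + 28471 = -8403 + 28471 = 20068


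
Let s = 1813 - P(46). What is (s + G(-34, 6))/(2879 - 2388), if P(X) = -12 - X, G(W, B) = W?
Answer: 1837/491 ≈ 3.7413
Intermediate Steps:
s = 1871 (s = 1813 - (-12 - 1*46) = 1813 - (-12 - 46) = 1813 - 1*(-58) = 1813 + 58 = 1871)
(s + G(-34, 6))/(2879 - 2388) = (1871 - 34)/(2879 - 2388) = 1837/491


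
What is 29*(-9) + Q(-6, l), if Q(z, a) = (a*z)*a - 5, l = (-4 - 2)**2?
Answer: -8042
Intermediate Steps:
l = 36 (l = (-6)**2 = 36)
Q(z, a) = -5 + z*a**2 (Q(z, a) = z*a**2 - 5 = -5 + z*a**2)
29*(-9) + Q(-6, l) = 29*(-9) + (-5 - 6*36**2) = -261 + (-5 - 6*1296) = -261 + (-5 - 7776) = -261 - 7781 = -8042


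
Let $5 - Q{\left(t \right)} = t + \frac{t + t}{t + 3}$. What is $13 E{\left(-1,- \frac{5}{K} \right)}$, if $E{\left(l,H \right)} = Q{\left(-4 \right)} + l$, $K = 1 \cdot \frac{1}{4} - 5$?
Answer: $0$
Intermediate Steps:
$K = - \frac{19}{4}$ ($K = 1 \cdot \frac{1}{4} - 5 = \frac{1}{4} - 5 = - \frac{19}{4} \approx -4.75$)
$Q{\left(t \right)} = 5 - t - \frac{2 t}{3 + t}$ ($Q{\left(t \right)} = 5 - \left(t + \frac{t + t}{t + 3}\right) = 5 - \left(t + \frac{2 t}{3 + t}\right) = 5 - t - \frac{2 t}{3 + t}$)
$E{\left(l,H \right)} = 1 + l$ ($E{\left(l,H \right)} = \frac{15 - \left(-4\right)^{2}}{3 - 4} + l = \frac{15 - 16}{-1} + l = - (15 - 16) + l = \left(-1\right) \left(-1\right) + l = 1 + l$)
$13 E{\left(-1,- \frac{5}{K} \right)} = 13 \left(1 - 1\right) = 13 \cdot 0 = 0$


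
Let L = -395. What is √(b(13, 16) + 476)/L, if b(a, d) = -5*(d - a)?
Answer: -√461/395 ≈ -0.054357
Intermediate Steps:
b(a, d) = -5*d + 5*a
√(b(13, 16) + 476)/L = √((-5*16 + 5*13) + 476)/(-395) = √((-80 + 65) + 476)*(-1/395) = √(-15 + 476)*(-1/395) = √461*(-1/395) = -√461/395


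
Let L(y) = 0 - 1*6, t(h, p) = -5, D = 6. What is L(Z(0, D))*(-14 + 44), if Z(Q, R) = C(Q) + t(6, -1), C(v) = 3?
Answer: -180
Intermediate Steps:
Z(Q, R) = -2 (Z(Q, R) = 3 - 5 = -2)
L(y) = -6 (L(y) = 0 - 6 = -6)
L(Z(0, D))*(-14 + 44) = -6*(-14 + 44) = -6*30 = -180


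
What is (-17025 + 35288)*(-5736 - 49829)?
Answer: -1014783595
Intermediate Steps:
(-17025 + 35288)*(-5736 - 49829) = 18263*(-55565) = -1014783595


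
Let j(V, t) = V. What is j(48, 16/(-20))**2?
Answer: 2304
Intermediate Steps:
j(48, 16/(-20))**2 = 48**2 = 2304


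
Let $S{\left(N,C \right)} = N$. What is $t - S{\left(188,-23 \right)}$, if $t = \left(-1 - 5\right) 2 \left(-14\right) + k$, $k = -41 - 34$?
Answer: $-95$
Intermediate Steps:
$k = -75$ ($k = -41 - 34 = -75$)
$t = 93$ ($t = \left(-1 - 5\right) 2 \left(-14\right) - 75 = \left(-6\right) 2 \left(-14\right) - 75 = \left(-12\right) \left(-14\right) - 75 = 168 - 75 = 93$)
$t - S{\left(188,-23 \right)} = 93 - 188 = -95$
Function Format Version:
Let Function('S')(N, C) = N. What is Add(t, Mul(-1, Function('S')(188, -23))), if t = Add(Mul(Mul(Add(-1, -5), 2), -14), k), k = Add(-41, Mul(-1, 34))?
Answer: -95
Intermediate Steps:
k = -75 (k = Add(-41, -34) = -75)
t = 93 (t = Add(Mul(Mul(Add(-1, -5), 2), -14), -75) = Add(Mul(Mul(-6, 2), -14), -75) = Add(Mul(-12, -14), -75) = Add(168, -75) = 93)
Add(t, Mul(-1, Function('S')(188, -23))) = Add(93, Mul(-1, 188)) = Add(93, -188) = -95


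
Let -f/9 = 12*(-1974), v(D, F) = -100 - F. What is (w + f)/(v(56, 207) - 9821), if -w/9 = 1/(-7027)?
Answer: -499366731/23723152 ≈ -21.050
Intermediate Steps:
f = 213192 (f = -108*(-1974) = -9*(-23688) = 213192)
w = 9/7027 (w = -9/(-7027) = -9*(-1/7027) = 9/7027 ≈ 0.0012808)
(w + f)/(v(56, 207) - 9821) = (9/7027 + 213192)/((-100 - 1*207) - 9821) = 1498100193/(7027*((-100 - 207) - 9821)) = 1498100193/(7027*(-307 - 9821)) = (1498100193/7027)/(-10128) = (1498100193/7027)*(-1/10128) = -499366731/23723152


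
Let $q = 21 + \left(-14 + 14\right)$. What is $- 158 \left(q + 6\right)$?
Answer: $-4266$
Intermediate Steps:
$q = 21$ ($q = 21 + 0 = 21$)
$- 158 \left(q + 6\right) = - 158 \left(21 + 6\right) = \left(-158\right) 27 = -4266$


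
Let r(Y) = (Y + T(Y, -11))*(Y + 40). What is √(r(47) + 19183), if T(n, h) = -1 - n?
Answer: 2*√4774 ≈ 138.19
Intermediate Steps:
r(Y) = -40 - Y (r(Y) = (Y + (-1 - Y))*(Y + 40) = -(40 + Y) = -40 - Y)
√(r(47) + 19183) = √((-40 - 1*47) + 19183) = √((-40 - 47) + 19183) = √(-87 + 19183) = √19096 = 2*√4774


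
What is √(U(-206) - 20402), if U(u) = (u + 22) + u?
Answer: 2*I*√5198 ≈ 144.19*I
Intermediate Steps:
U(u) = 22 + 2*u (U(u) = (22 + u) + u = 22 + 2*u)
√(U(-206) - 20402) = √((22 + 2*(-206)) - 20402) = √((22 - 412) - 20402) = √(-390 - 20402) = √(-20792) = 2*I*√5198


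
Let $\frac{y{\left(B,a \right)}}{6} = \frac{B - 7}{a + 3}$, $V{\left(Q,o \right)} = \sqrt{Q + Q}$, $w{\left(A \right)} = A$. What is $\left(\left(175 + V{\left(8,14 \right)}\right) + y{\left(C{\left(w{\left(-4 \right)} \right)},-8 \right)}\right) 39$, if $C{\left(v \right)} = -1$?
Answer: $\frac{36777}{5} \approx 7355.4$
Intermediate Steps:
$V{\left(Q,o \right)} = \sqrt{2} \sqrt{Q}$ ($V{\left(Q,o \right)} = \sqrt{2 Q} = \sqrt{2} \sqrt{Q}$)
$y{\left(B,a \right)} = \frac{6 \left(-7 + B\right)}{3 + a}$ ($y{\left(B,a \right)} = 6 \frac{B - 7}{a + 3} = 6 \frac{-7 + B}{3 + a} = \frac{6 \left(-7 + B\right)}{3 + a}$)
$\left(\left(175 + V{\left(8,14 \right)}\right) + y{\left(C{\left(w{\left(-4 \right)} \right)},-8 \right)}\right) 39 = \left(\left(175 + \sqrt{2} \sqrt{8}\right) + \frac{6 \left(-7 - 1\right)}{3 - 8}\right) 39 = \left(\left(175 + \sqrt{2} \cdot 2 \sqrt{2}\right) + 6 \frac{1}{-5} \left(-8\right)\right) 39 = \left(\left(175 + 4\right) + 6 \left(- \frac{1}{5}\right) \left(-8\right)\right) 39 = \left(179 + \frac{48}{5}\right) 39 = \frac{943}{5} \cdot 39 = \frac{36777}{5}$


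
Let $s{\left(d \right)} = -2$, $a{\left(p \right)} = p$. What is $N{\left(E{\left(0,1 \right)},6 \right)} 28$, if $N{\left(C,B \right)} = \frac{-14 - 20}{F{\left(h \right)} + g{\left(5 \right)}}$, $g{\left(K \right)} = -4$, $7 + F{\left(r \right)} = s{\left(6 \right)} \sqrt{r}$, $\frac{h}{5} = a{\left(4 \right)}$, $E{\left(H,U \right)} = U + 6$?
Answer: $\frac{10472}{41} - \frac{3808 \sqrt{5}}{41} \approx 47.733$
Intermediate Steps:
$E{\left(H,U \right)} = 6 + U$
$h = 20$ ($h = 5 \cdot 4 = 20$)
$F{\left(r \right)} = -7 - 2 \sqrt{r}$
$N{\left(C,B \right)} = - \frac{34}{-11 - 4 \sqrt{5}}$ ($N{\left(C,B \right)} = \frac{-14 - 20}{\left(-7 - 2 \sqrt{20}\right) - 4} = - \frac{34}{\left(-7 - 2 \cdot 2 \sqrt{5}\right) - 4} = - \frac{34}{\left(-7 - 4 \sqrt{5}\right) - 4} = - \frac{34}{-11 - 4 \sqrt{5}}$)
$N{\left(E{\left(0,1 \right)},6 \right)} 28 = \left(\frac{374}{41} - \frac{136 \sqrt{5}}{41}\right) 28 = \frac{10472}{41} - \frac{3808 \sqrt{5}}{41}$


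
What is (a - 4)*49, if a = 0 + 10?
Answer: 294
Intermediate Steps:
a = 10
(a - 4)*49 = (10 - 4)*49 = 6*49 = 294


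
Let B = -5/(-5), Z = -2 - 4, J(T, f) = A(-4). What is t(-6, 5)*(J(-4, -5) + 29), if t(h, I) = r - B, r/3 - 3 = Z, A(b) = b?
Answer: -250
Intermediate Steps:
J(T, f) = -4
Z = -6
r = -9 (r = 9 + 3*(-6) = 9 - 18 = -9)
B = 1 (B = -5*(-⅕) = 1)
t(h, I) = -10 (t(h, I) = -9 - 1*1 = -9 - 1 = -10)
t(-6, 5)*(J(-4, -5) + 29) = -10*(-4 + 29) = -10*25 = -250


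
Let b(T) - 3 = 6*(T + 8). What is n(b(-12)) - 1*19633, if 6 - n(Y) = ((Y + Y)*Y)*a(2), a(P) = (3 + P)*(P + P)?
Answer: -37267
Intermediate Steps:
a(P) = 2*P*(3 + P) (a(P) = (3 + P)*(2*P) = 2*P*(3 + P))
b(T) = 51 + 6*T (b(T) = 3 + 6*(T + 8) = 3 + 6*(8 + T) = 3 + (48 + 6*T) = 51 + 6*T)
n(Y) = 6 - 40*Y**2 (n(Y) = 6 - (Y + Y)*Y*2*2*(3 + 2) = 6 - (2*Y)*Y*2*2*5 = 6 - 2*Y**2*20 = 6 - 40*Y**2)
n(b(-12)) - 1*19633 = (6 - 40*(51 + 6*(-12))**2) - 1*19633 = (6 - 40*(51 - 72)**2) - 19633 = (6 - 40*(-21)**2) - 19633 = (6 - 40*441) - 19633 = (6 - 17640) - 19633 = -17634 - 19633 = -37267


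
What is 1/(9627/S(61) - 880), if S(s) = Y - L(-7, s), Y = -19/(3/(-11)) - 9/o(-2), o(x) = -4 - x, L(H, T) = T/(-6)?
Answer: -253/193759 ≈ -0.0013057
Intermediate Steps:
L(H, T) = -T/6 (L(H, T) = T*(-⅙) = -T/6)
Y = 445/6 (Y = -19/(3/(-11)) - 9/(-4 - 1*(-2)) = -19/(3*(-1/11)) - 9/(-4 + 2) = -19/(-3/11) - 9/(-2) = -19*(-11/3) - 9*(-½) = 209/3 + 9/2 = 445/6 ≈ 74.167)
S(s) = 445/6 + s/6 (S(s) = 445/6 - (-1)*s/6 = 445/6 + s/6)
1/(9627/S(61) - 880) = 1/(9627/(445/6 + (⅙)*61) - 880) = 1/(9627/(445/6 + 61/6) - 880) = 1/(9627/(253/3) - 880) = 1/(9627*(3/253) - 880) = 1/(28881/253 - 880) = 1/(-193759/253) = -253/193759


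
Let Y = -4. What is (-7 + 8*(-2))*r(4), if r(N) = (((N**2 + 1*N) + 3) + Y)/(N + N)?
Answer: -437/8 ≈ -54.625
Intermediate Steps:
r(N) = (-1 + N + N**2)/(2*N) (r(N) = (((N**2 + 1*N) + 3) - 4)/(N + N) = (((N**2 + N) + 3) - 4)/((2*N)) = (((N + N**2) + 3) - 4)*(1/(2*N)) = ((3 + N + N**2) - 4)*(1/(2*N)) = (-1 + N + N**2)*(1/(2*N)) = (-1 + N + N**2)/(2*N))
(-7 + 8*(-2))*r(4) = (-7 + 8*(-2))*((1/2)*(-1 + 4*(1 + 4))/4) = (-7 - 16)*((1/2)*(1/4)*(-1 + 4*5)) = -23*(-1 + 20)/(2*4) = -23*19/(2*4) = -23*19/8 = -437/8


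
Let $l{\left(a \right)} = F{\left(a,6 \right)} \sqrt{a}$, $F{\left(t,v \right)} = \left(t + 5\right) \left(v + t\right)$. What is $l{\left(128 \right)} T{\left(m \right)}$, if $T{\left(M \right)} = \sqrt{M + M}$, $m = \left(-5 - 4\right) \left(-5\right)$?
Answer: $855456 \sqrt{5} \approx 1.9129 \cdot 10^{6}$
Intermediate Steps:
$F{\left(t,v \right)} = \left(5 + t\right) \left(t + v\right)$
$l{\left(a \right)} = \sqrt{a} \left(30 + a^{2} + 11 a\right)$ ($l{\left(a \right)} = \left(a^{2} + 5 a + 5 \cdot 6 + a 6\right) \sqrt{a} = \left(a^{2} + 5 a + 30 + 6 a\right) \sqrt{a} = \left(30 + a^{2} + 11 a\right) \sqrt{a} = \sqrt{a} \left(30 + a^{2} + 11 a\right)$)
$m = 45$ ($m = \left(-9\right) \left(-5\right) = 45$)
$T{\left(M \right)} = \sqrt{2} \sqrt{M}$ ($T{\left(M \right)} = \sqrt{2 M} = \sqrt{2} \sqrt{M}$)
$l{\left(128 \right)} T{\left(m \right)} = \sqrt{128} \left(30 + 128^{2} + 11 \cdot 128\right) \sqrt{2} \sqrt{45} = 8 \sqrt{2} \left(30 + 16384 + 1408\right) \sqrt{2} \cdot 3 \sqrt{5} = 8 \sqrt{2} \cdot 17822 \cdot 3 \sqrt{10} = 142576 \sqrt{2} \cdot 3 \sqrt{10} = 855456 \sqrt{5}$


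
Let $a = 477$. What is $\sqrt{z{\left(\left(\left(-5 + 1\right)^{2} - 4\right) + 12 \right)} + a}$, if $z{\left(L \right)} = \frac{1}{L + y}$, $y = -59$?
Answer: $\frac{\sqrt{584290}}{35} \approx 21.84$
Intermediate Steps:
$z{\left(L \right)} = \frac{1}{-59 + L}$ ($z{\left(L \right)} = \frac{1}{L - 59} = \frac{1}{-59 + L}$)
$\sqrt{z{\left(\left(\left(-5 + 1\right)^{2} - 4\right) + 12 \right)} + a} = \sqrt{\frac{1}{-59 + \left(\left(\left(-5 + 1\right)^{2} - 4\right) + 12\right)} + 477} = \sqrt{\frac{1}{-59 + \left(\left(\left(-4\right)^{2} - 4\right) + 12\right)} + 477} = \sqrt{\frac{1}{-59 + \left(\left(16 - 4\right) + 12\right)} + 477} = \sqrt{\frac{1}{-59 + \left(12 + 12\right)} + 477} = \sqrt{\frac{1}{-59 + 24} + 477} = \sqrt{\frac{1}{-35} + 477} = \sqrt{- \frac{1}{35} + 477} = \sqrt{\frac{16694}{35}} = \frac{\sqrt{584290}}{35}$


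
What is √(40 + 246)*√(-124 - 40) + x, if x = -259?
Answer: -259 + 2*I*√11726 ≈ -259.0 + 216.57*I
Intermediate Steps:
√(40 + 246)*√(-124 - 40) + x = √(40 + 246)*√(-124 - 40) - 259 = √286*√(-164) - 259 = √286*(2*I*√41) - 259 = 2*I*√11726 - 259 = -259 + 2*I*√11726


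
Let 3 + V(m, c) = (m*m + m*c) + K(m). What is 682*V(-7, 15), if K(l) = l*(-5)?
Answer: -16368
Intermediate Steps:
K(l) = -5*l
V(m, c) = -3 + m² - 5*m + c*m (V(m, c) = -3 + ((m*m + m*c) - 5*m) = -3 + ((m² + c*m) - 5*m) = -3 + (m² - 5*m + c*m) = -3 + m² - 5*m + c*m)
682*V(-7, 15) = 682*(-3 + (-7)² - 5*(-7) + 15*(-7)) = 682*(-3 + 49 + 35 - 105) = 682*(-24) = -16368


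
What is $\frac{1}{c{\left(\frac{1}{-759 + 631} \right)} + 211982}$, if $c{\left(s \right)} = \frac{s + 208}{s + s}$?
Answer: $\frac{2}{397341} \approx 5.0335 \cdot 10^{-6}$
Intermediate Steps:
$c{\left(s \right)} = \frac{208 + s}{2 s}$
$\frac{1}{c{\left(\frac{1}{-759 + 631} \right)} + 211982} = \frac{1}{\frac{208 + \frac{1}{-759 + 631}}{2 \frac{1}{-759 + 631}} + 211982} = \frac{1}{\frac{208 + \frac{1}{-128}}{2 \frac{1}{-128}} + 211982} = \frac{1}{\frac{208 - \frac{1}{128}}{2 \left(- \frac{1}{128}\right)} + 211982} = \frac{1}{\frac{1}{2} \left(-128\right) \frac{26623}{128} + 211982} = \frac{1}{- \frac{26623}{2} + 211982} = \frac{1}{\frac{397341}{2}} = \frac{2}{397341}$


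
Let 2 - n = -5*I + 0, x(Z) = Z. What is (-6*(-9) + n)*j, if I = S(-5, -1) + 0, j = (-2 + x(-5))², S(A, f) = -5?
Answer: 1519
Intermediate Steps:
j = 49 (j = (-2 - 5)² = (-7)² = 49)
I = -5 (I = -5 + 0 = -5)
n = -23 (n = 2 - (-5*(-5) + 0) = 2 - (25 + 0) = 2 - 1*25 = 2 - 25 = -23)
(-6*(-9) + n)*j = (-6*(-9) - 23)*49 = (54 - 23)*49 = 31*49 = 1519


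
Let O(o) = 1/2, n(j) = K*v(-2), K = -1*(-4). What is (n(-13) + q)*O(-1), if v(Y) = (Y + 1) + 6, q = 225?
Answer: 245/2 ≈ 122.50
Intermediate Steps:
K = 4
v(Y) = 7 + Y (v(Y) = (1 + Y) + 6 = 7 + Y)
n(j) = 20 (n(j) = 4*(7 - 2) = 4*5 = 20)
O(o) = ½
(n(-13) + q)*O(-1) = (20 + 225)*(½) = 245*(½) = 245/2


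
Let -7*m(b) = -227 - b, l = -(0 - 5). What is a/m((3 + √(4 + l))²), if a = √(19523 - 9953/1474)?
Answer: 7*√42402482826/387662 ≈ 3.7183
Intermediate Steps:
l = 5 (l = -1*(-5) = 5)
a = √42402482826/1474 (a = √(19523 - 9953*1/1474) = √(19523 - 9953/1474) = √(28766949/1474) = √42402482826/1474 ≈ 139.70)
m(b) = 227/7 + b/7 (m(b) = -(-227 - b)/7 = 227/7 + b/7)
a/m((3 + √(4 + l))²) = (√42402482826/1474)/(227/7 + (3 + √(4 + 5))²/7) = (√42402482826/1474)/(227/7 + (3 + √9)²/7) = (√42402482826/1474)/(227/7 + (3 + 3)²/7) = (√42402482826/1474)/(227/7 + (⅐)*6²) = (√42402482826/1474)/(227/7 + (⅐)*36) = (√42402482826/1474)/(227/7 + 36/7) = (√42402482826/1474)/(263/7) = (√42402482826/1474)*(7/263) = 7*√42402482826/387662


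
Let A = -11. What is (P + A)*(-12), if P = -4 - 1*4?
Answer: 228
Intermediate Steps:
P = -8 (P = -4 - 4 = -8)
(P + A)*(-12) = (-8 - 11)*(-12) = -19*(-12) = 228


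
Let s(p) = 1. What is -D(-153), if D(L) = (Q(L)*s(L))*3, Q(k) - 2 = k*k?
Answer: -70233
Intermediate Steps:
Q(k) = 2 + k² (Q(k) = 2 + k*k = 2 + k²)
D(L) = 6 + 3*L² (D(L) = ((2 + L²)*1)*3 = (2 + L²)*3 = 6 + 3*L²)
-D(-153) = -(6 + 3*(-153)²) = -(6 + 3*23409) = -(6 + 70227) = -1*70233 = -70233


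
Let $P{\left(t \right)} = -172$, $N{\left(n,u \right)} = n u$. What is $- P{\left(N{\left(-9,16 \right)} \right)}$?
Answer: $172$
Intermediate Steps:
$- P{\left(N{\left(-9,16 \right)} \right)} = \left(-1\right) \left(-172\right) = 172$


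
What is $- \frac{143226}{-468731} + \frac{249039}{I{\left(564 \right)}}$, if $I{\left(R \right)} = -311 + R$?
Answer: $\frac{116768535687}{118588943} \approx 984.65$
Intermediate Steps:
$- \frac{143226}{-468731} + \frac{249039}{I{\left(564 \right)}} = - \frac{143226}{-468731} + \frac{249039}{-311 + 564} = \left(-143226\right) \left(- \frac{1}{468731}\right) + \frac{249039}{253} = \frac{143226}{468731} + 249039 \cdot \frac{1}{253} = \frac{143226}{468731} + \frac{249039}{253} = \frac{116768535687}{118588943}$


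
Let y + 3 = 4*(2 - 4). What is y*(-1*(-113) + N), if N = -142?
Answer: 319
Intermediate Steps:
y = -11 (y = -3 + 4*(2 - 4) = -3 + 4*(-2) = -3 - 8 = -11)
y*(-1*(-113) + N) = -11*(-1*(-113) - 142) = -11*(113 - 142) = -11*(-29) = 319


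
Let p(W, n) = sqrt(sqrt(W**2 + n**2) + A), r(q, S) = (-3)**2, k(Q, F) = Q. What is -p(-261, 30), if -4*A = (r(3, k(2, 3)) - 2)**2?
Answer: -sqrt(-49 + 12*sqrt(7669))/2 ≈ -15.826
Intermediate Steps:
r(q, S) = 9
A = -49/4 (A = -(9 - 2)**2/4 = -1/4*7**2 = -1/4*49 = -49/4 ≈ -12.250)
p(W, n) = sqrt(-49/4 + sqrt(W**2 + n**2)) (p(W, n) = sqrt(sqrt(W**2 + n**2) - 49/4) = sqrt(-49/4 + sqrt(W**2 + n**2)))
-p(-261, 30) = -sqrt(-49 + 4*sqrt((-261)**2 + 30**2))/2 = -sqrt(-49 + 4*sqrt(68121 + 900))/2 = -sqrt(-49 + 4*sqrt(69021))/2 = -sqrt(-49 + 4*(3*sqrt(7669)))/2 = -sqrt(-49 + 12*sqrt(7669))/2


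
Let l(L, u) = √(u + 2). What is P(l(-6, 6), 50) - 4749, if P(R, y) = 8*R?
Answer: -4749 + 16*√2 ≈ -4726.4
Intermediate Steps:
l(L, u) = √(2 + u)
P(l(-6, 6), 50) - 4749 = 8*√(2 + 6) - 4749 = 8*√8 - 4749 = 8*(2*√2) - 4749 = 16*√2 - 4749 = -4749 + 16*√2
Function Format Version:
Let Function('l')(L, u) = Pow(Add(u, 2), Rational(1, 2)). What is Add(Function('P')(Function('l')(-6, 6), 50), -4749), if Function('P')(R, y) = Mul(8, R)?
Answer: Add(-4749, Mul(16, Pow(2, Rational(1, 2)))) ≈ -4726.4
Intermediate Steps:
Function('l')(L, u) = Pow(Add(2, u), Rational(1, 2))
Add(Function('P')(Function('l')(-6, 6), 50), -4749) = Add(Mul(8, Pow(Add(2, 6), Rational(1, 2))), -4749) = Add(Mul(8, Pow(8, Rational(1, 2))), -4749) = Add(Mul(8, Mul(2, Pow(2, Rational(1, 2)))), -4749) = Add(Mul(16, Pow(2, Rational(1, 2))), -4749) = Add(-4749, Mul(16, Pow(2, Rational(1, 2))))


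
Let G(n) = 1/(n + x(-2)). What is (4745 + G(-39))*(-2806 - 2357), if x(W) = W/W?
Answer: -930935367/38 ≈ -2.4498e+7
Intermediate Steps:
x(W) = 1
G(n) = 1/(1 + n) (G(n) = 1/(n + 1) = 1/(1 + n))
(4745 + G(-39))*(-2806 - 2357) = (4745 + 1/(1 - 39))*(-2806 - 2357) = (4745 + 1/(-38))*(-5163) = (4745 - 1/38)*(-5163) = (180309/38)*(-5163) = -930935367/38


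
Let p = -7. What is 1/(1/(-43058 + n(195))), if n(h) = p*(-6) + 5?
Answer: -43011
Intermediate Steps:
n(h) = 47 (n(h) = -7*(-6) + 5 = 42 + 5 = 47)
1/(1/(-43058 + n(195))) = 1/(1/(-43058 + 47)) = 1/(1/(-43011)) = 1/(-1/43011) = -43011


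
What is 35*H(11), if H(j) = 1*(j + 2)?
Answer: 455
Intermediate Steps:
H(j) = 2 + j (H(j) = 1*(2 + j) = 2 + j)
35*H(11) = 35*(2 + 11) = 35*13 = 455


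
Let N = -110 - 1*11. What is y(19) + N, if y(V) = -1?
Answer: -122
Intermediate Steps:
N = -121 (N = -110 - 11 = -121)
y(19) + N = -1 - 121 = -122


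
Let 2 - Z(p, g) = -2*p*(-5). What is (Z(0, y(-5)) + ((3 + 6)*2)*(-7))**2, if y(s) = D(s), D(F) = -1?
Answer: 15376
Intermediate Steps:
y(s) = -1
Z(p, g) = 2 - 10*p (Z(p, g) = 2 - (-2*p)*(-5) = 2 - 10*p)
(Z(0, y(-5)) + ((3 + 6)*2)*(-7))**2 = ((2 - 10*0) + ((3 + 6)*2)*(-7))**2 = ((2 + 0) + (9*2)*(-7))**2 = (2 + 18*(-7))**2 = (2 - 126)**2 = (-124)**2 = 15376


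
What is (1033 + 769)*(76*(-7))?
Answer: -958664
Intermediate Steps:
(1033 + 769)*(76*(-7)) = 1802*(-532) = -958664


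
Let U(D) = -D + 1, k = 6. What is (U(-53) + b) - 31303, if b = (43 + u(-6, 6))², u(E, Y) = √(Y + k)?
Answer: -29388 + 172*√3 ≈ -29090.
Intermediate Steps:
u(E, Y) = √(6 + Y) (u(E, Y) = √(Y + 6) = √(6 + Y))
U(D) = 1 - D
b = (43 + 2*√3)² (b = (43 + √(6 + 6))² = (43 + √12)² = (43 + 2*√3)² ≈ 2158.9)
(U(-53) + b) - 31303 = ((1 - 1*(-53)) + (1861 + 172*√3)) - 31303 = ((1 + 53) + (1861 + 172*√3)) - 31303 = (54 + (1861 + 172*√3)) - 31303 = (1915 + 172*√3) - 31303 = -29388 + 172*√3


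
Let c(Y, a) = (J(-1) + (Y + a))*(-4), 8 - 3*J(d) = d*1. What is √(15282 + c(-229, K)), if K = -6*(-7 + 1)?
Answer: √16042 ≈ 126.66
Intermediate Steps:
J(d) = 8/3 - d/3
K = 36 (K = -6*(-6) = 36)
c(Y, a) = -12 - 4*Y - 4*a (c(Y, a) = ((8/3 - ⅓*(-1)) + (Y + a))*(-4) = ((8/3 + ⅓) + (Y + a))*(-4) = (3 + (Y + a))*(-4) = (3 + Y + a)*(-4) = -12 - 4*Y - 4*a)
√(15282 + c(-229, K)) = √(15282 + (-12 - 4*(-229) - 4*36)) = √(15282 + (-12 + 916 - 144)) = √(15282 + 760) = √16042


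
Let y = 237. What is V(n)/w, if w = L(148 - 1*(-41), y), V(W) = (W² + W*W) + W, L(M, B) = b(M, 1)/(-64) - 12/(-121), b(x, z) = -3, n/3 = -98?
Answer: 445481344/377 ≈ 1.1816e+6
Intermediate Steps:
n = -294 (n = 3*(-98) = -294)
L(M, B) = 1131/7744 (L(M, B) = -3/(-64) - 12/(-121) = -3*(-1/64) - 12*(-1/121) = 3/64 + 12/121 = 1131/7744)
V(W) = W + 2*W² (V(W) = (W² + W²) + W = 2*W² + W = W + 2*W²)
w = 1131/7744 ≈ 0.14605
V(n)/w = (-294*(1 + 2*(-294)))/(1131/7744) = -294*(1 - 588)*(7744/1131) = -294*(-587)*(7744/1131) = 172578*(7744/1131) = 445481344/377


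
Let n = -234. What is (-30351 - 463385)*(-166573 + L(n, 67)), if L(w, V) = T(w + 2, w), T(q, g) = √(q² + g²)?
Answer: 82243086728 - 987472*√27145 ≈ 8.2080e+10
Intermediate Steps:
T(q, g) = √(g² + q²)
L(w, V) = √(w² + (2 + w)²) (L(w, V) = √(w² + (w + 2)²) = √(w² + (2 + w)²))
(-30351 - 463385)*(-166573 + L(n, 67)) = (-30351 - 463385)*(-166573 + √((-234)² + (2 - 234)²)) = -493736*(-166573 + √(54756 + (-232)²)) = -493736*(-166573 + √(54756 + 53824)) = -493736*(-166573 + √108580) = -493736*(-166573 + 2*√27145) = 82243086728 - 987472*√27145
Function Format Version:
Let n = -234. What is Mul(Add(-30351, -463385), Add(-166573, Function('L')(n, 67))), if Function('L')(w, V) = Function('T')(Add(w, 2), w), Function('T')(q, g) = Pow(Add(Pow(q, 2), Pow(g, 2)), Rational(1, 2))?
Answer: Add(82243086728, Mul(-987472, Pow(27145, Rational(1, 2)))) ≈ 8.2080e+10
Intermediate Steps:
Function('T')(q, g) = Pow(Add(Pow(g, 2), Pow(q, 2)), Rational(1, 2))
Function('L')(w, V) = Pow(Add(Pow(w, 2), Pow(Add(2, w), 2)), Rational(1, 2)) (Function('L')(w, V) = Pow(Add(Pow(w, 2), Pow(Add(w, 2), 2)), Rational(1, 2)) = Pow(Add(Pow(w, 2), Pow(Add(2, w), 2)), Rational(1, 2)))
Mul(Add(-30351, -463385), Add(-166573, Function('L')(n, 67))) = Mul(Add(-30351, -463385), Add(-166573, Pow(Add(Pow(-234, 2), Pow(Add(2, -234), 2)), Rational(1, 2)))) = Mul(-493736, Add(-166573, Pow(Add(54756, Pow(-232, 2)), Rational(1, 2)))) = Mul(-493736, Add(-166573, Pow(Add(54756, 53824), Rational(1, 2)))) = Mul(-493736, Add(-166573, Pow(108580, Rational(1, 2)))) = Mul(-493736, Add(-166573, Mul(2, Pow(27145, Rational(1, 2))))) = Add(82243086728, Mul(-987472, Pow(27145, Rational(1, 2))))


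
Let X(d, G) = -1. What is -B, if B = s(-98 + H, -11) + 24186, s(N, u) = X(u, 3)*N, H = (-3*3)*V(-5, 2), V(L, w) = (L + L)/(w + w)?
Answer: -48523/2 ≈ -24262.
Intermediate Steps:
V(L, w) = L/w (V(L, w) = (2*L)/((2*w)) = (2*L)*(1/(2*w)) = L/w)
H = 45/2 (H = (-3*3)*(-5/2) = -(-45)/2 = -9*(-5/2) = 45/2 ≈ 22.500)
s(N, u) = -N
B = 48523/2 (B = -(-98 + 45/2) + 24186 = -1*(-151/2) + 24186 = 151/2 + 24186 = 48523/2 ≈ 24262.)
-B = -1*48523/2 = -48523/2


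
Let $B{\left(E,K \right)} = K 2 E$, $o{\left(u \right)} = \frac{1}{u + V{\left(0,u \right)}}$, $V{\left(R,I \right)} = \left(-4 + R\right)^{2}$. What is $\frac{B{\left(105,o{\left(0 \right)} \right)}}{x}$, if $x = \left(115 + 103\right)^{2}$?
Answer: $\frac{105}{380192} \approx 0.00027618$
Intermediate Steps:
$x = 47524$ ($x = 218^{2} = 47524$)
$o{\left(u \right)} = \frac{1}{16 + u}$ ($o{\left(u \right)} = \frac{1}{u + \left(-4 + 0\right)^{2}} = \frac{1}{u + \left(-4\right)^{2}} = \frac{1}{u + 16} = \frac{1}{16 + u}$)
$B{\left(E,K \right)} = 2 E K$ ($B{\left(E,K \right)} = 2 K E = 2 E K$)
$\frac{B{\left(105,o{\left(0 \right)} \right)}}{x} = \frac{2 \cdot 105 \frac{1}{16 + 0}}{47524} = 2 \cdot 105 \cdot \frac{1}{16} \cdot \frac{1}{47524} = \frac{105}{8} \cdot \frac{1}{47524} = \frac{105}{380192}$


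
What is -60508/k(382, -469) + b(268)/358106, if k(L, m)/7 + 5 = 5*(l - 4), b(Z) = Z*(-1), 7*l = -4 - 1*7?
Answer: 5417054052/20591095 ≈ 263.08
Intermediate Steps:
l = -11/7 (l = (-4 - 1*7)/7 = (-4 - 7)/7 = (⅐)*(-11) = -11/7 ≈ -1.5714)
b(Z) = -Z
k(L, m) = -230 (k(L, m) = -35 + 7*(5*(-11/7 - 4)) = -35 + 7*(5*(-39/7)) = -35 + 7*(-195/7) = -35 - 195 = -230)
-60508/k(382, -469) + b(268)/358106 = -60508/(-230) - 1*268/358106 = -60508*(-1/230) - 268*1/358106 = 30254/115 - 134/179053 = 5417054052/20591095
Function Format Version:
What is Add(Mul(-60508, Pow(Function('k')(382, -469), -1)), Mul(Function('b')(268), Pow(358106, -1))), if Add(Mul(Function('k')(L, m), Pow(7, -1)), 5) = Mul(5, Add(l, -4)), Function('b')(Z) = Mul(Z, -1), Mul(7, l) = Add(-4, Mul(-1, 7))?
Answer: Rational(5417054052, 20591095) ≈ 263.08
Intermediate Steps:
l = Rational(-11, 7) (l = Mul(Rational(1, 7), Add(-4, Mul(-1, 7))) = Mul(Rational(1, 7), Add(-4, -7)) = Mul(Rational(1, 7), -11) = Rational(-11, 7) ≈ -1.5714)
Function('b')(Z) = Mul(-1, Z)
Function('k')(L, m) = -230 (Function('k')(L, m) = Add(-35, Mul(7, Mul(5, Add(Rational(-11, 7), -4)))) = Add(-35, Mul(7, Mul(5, Rational(-39, 7)))) = Add(-35, Mul(7, Rational(-195, 7))) = Add(-35, -195) = -230)
Add(Mul(-60508, Pow(Function('k')(382, -469), -1)), Mul(Function('b')(268), Pow(358106, -1))) = Add(Mul(-60508, Pow(-230, -1)), Mul(Mul(-1, 268), Pow(358106, -1))) = Add(Mul(-60508, Rational(-1, 230)), Mul(-268, Rational(1, 358106))) = Add(Rational(30254, 115), Rational(-134, 179053)) = Rational(5417054052, 20591095)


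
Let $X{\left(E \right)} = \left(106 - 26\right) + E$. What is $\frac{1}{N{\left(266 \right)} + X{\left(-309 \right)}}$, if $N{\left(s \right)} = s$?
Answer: $\frac{1}{37} \approx 0.027027$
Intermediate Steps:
$X{\left(E \right)} = 80 + E$
$\frac{1}{N{\left(266 \right)} + X{\left(-309 \right)}} = \frac{1}{266 + \left(80 - 309\right)} = \frac{1}{266 - 229} = \frac{1}{37}$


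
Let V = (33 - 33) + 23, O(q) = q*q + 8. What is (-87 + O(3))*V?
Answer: -1610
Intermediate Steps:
O(q) = 8 + q**2 (O(q) = q**2 + 8 = 8 + q**2)
V = 23 (V = 0 + 23 = 23)
(-87 + O(3))*V = (-87 + (8 + 3**2))*23 = (-87 + (8 + 9))*23 = (-87 + 17)*23 = -70*23 = -1610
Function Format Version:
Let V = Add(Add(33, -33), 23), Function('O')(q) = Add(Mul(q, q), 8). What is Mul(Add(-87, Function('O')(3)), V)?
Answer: -1610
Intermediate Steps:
Function('O')(q) = Add(8, Pow(q, 2)) (Function('O')(q) = Add(Pow(q, 2), 8) = Add(8, Pow(q, 2)))
V = 23 (V = Add(0, 23) = 23)
Mul(Add(-87, Function('O')(3)), V) = Mul(Add(-87, Add(8, Pow(3, 2))), 23) = Mul(Add(-87, Add(8, 9)), 23) = Mul(Add(-87, 17), 23) = Mul(-70, 23) = -1610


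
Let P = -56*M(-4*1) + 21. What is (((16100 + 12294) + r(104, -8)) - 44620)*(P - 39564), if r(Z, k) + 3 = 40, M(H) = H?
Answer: 636535291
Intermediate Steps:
r(Z, k) = 37 (r(Z, k) = -3 + 40 = 37)
P = 245 (P = -(-224) + 21 = -56*(-4) + 21 = 224 + 21 = 245)
(((16100 + 12294) + r(104, -8)) - 44620)*(P - 39564) = (((16100 + 12294) + 37) - 44620)*(245 - 39564) = ((28394 + 37) - 44620)*(-39319) = (28431 - 44620)*(-39319) = -16189*(-39319) = 636535291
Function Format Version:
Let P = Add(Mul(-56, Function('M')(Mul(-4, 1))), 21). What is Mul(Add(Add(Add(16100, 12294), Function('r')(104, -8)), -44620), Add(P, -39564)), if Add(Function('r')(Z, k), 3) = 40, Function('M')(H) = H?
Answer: 636535291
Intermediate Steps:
Function('r')(Z, k) = 37 (Function('r')(Z, k) = Add(-3, 40) = 37)
P = 245 (P = Add(Mul(-56, Mul(-4, 1)), 21) = Add(Mul(-56, -4), 21) = Add(224, 21) = 245)
Mul(Add(Add(Add(16100, 12294), Function('r')(104, -8)), -44620), Add(P, -39564)) = Mul(Add(Add(Add(16100, 12294), 37), -44620), Add(245, -39564)) = Mul(Add(Add(28394, 37), -44620), -39319) = Mul(Add(28431, -44620), -39319) = Mul(-16189, -39319) = 636535291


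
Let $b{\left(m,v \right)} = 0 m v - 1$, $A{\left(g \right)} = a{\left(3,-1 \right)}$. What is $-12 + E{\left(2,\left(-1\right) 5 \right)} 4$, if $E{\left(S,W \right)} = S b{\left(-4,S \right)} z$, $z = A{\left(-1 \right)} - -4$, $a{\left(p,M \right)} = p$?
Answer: $-68$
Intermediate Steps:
$A{\left(g \right)} = 3$
$b{\left(m,v \right)} = -1$ ($b{\left(m,v \right)} = 0 v - 1 = 0 - 1 = -1$)
$z = 7$ ($z = 3 - -4 = 3 + 4 = 7$)
$E{\left(S,W \right)} = - 7 S$ ($E{\left(S,W \right)} = S \left(-1\right) 7 = - S 7 = - 7 S$)
$-12 + E{\left(2,\left(-1\right) 5 \right)} 4 = -12 + \left(-7\right) 2 \cdot 4 = -12 - 56 = -68$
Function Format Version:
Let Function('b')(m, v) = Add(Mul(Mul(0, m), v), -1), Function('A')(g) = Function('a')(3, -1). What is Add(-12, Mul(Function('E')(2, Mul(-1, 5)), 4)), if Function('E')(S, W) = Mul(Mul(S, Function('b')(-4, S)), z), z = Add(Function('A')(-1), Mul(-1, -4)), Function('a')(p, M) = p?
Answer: -68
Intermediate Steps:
Function('A')(g) = 3
Function('b')(m, v) = -1 (Function('b')(m, v) = Add(Mul(0, v), -1) = Add(0, -1) = -1)
z = 7 (z = Add(3, Mul(-1, -4)) = Add(3, 4) = 7)
Function('E')(S, W) = Mul(-7, S) (Function('E')(S, W) = Mul(Mul(S, -1), 7) = Mul(Mul(-1, S), 7) = Mul(-7, S))
Add(-12, Mul(Function('E')(2, Mul(-1, 5)), 4)) = Add(-12, Mul(Mul(-7, 2), 4)) = Add(-12, Mul(-14, 4)) = Add(-12, -56) = -68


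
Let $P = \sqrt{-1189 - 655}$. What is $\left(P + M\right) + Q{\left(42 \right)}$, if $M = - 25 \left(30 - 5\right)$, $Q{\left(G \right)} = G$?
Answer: $-583 + 2 i \sqrt{461} \approx -583.0 + 42.942 i$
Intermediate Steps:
$P = 2 i \sqrt{461}$ ($P = \sqrt{-1844} = 2 i \sqrt{461} \approx 42.942 i$)
$M = -625$ ($M = \left(-25\right) 25 = -625$)
$\left(P + M\right) + Q{\left(42 \right)} = \left(2 i \sqrt{461} - 625\right) + 42 = \left(-625 + 2 i \sqrt{461}\right) + 42 = -583 + 2 i \sqrt{461}$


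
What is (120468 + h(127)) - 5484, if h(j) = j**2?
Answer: 131113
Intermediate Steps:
(120468 + h(127)) - 5484 = (120468 + 127**2) - 5484 = (120468 + 16129) - 5484 = 136597 - 5484 = 131113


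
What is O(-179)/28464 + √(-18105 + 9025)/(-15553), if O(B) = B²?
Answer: 32041/28464 - 2*I*√2270/15553 ≈ 1.1257 - 0.0061267*I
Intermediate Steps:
O(-179)/28464 + √(-18105 + 9025)/(-15553) = (-179)²/28464 + √(-18105 + 9025)/(-15553) = 32041*(1/28464) + √(-9080)*(-1/15553) = 32041/28464 + (2*I*√2270)*(-1/15553) = 32041/28464 - 2*I*√2270/15553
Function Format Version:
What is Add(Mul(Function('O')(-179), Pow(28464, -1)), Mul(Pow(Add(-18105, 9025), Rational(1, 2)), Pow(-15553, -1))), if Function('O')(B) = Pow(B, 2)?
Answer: Add(Rational(32041, 28464), Mul(Rational(-2, 15553), I, Pow(2270, Rational(1, 2)))) ≈ Add(1.1257, Mul(-0.0061267, I))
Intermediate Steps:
Add(Mul(Function('O')(-179), Pow(28464, -1)), Mul(Pow(Add(-18105, 9025), Rational(1, 2)), Pow(-15553, -1))) = Add(Mul(Pow(-179, 2), Pow(28464, -1)), Mul(Pow(Add(-18105, 9025), Rational(1, 2)), Pow(-15553, -1))) = Add(Mul(32041, Rational(1, 28464)), Mul(Pow(-9080, Rational(1, 2)), Rational(-1, 15553))) = Add(Rational(32041, 28464), Mul(Mul(2, I, Pow(2270, Rational(1, 2))), Rational(-1, 15553))) = Add(Rational(32041, 28464), Mul(Rational(-2, 15553), I, Pow(2270, Rational(1, 2))))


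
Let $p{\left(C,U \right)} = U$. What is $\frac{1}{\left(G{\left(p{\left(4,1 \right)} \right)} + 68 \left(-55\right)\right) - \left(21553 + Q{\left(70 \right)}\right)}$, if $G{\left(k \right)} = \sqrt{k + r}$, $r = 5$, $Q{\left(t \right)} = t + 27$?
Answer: $- \frac{12695}{322326047} - \frac{\sqrt{6}}{644652094} \approx -3.9389 \cdot 10^{-5}$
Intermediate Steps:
$Q{\left(t \right)} = 27 + t$
$G{\left(k \right)} = \sqrt{5 + k}$ ($G{\left(k \right)} = \sqrt{k + 5} = \sqrt{5 + k}$)
$\frac{1}{\left(G{\left(p{\left(4,1 \right)} \right)} + 68 \left(-55\right)\right) - \left(21553 + Q{\left(70 \right)}\right)} = \frac{1}{\left(\sqrt{5 + 1} + 68 \left(-55\right)\right) - 21650} = \frac{1}{\left(\sqrt{6} - 3740\right) - 21650} = \frac{1}{\left(-3740 + \sqrt{6}\right) - 21650} = \frac{1}{-25390 + \sqrt{6}}$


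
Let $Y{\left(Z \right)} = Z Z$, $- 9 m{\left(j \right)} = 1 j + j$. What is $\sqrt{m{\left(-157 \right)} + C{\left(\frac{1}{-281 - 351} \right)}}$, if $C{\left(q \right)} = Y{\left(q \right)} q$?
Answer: $\frac{\sqrt{12523853242994}}{599136} \approx 5.9067$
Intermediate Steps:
$m{\left(j \right)} = - \frac{2 j}{9}$ ($m{\left(j \right)} = - \frac{1 j + j}{9} = - \frac{j + j}{9} = - \frac{2 j}{9}$)
$Y{\left(Z \right)} = Z^{2}$
$C{\left(q \right)} = q^{3}$ ($C{\left(q \right)} = q^{2} q = q^{3}$)
$\sqrt{m{\left(-157 \right)} + C{\left(\frac{1}{-281 - 351} \right)}} = \sqrt{\left(- \frac{2}{9}\right) \left(-157\right) + \left(\frac{1}{-281 - 351}\right)^{3}} = \sqrt{\frac{314}{9} + \left(\frac{1}{-632}\right)^{3}} = \sqrt{\frac{314}{9} + \left(- \frac{1}{632}\right)^{3}} = \sqrt{\frac{314}{9} - \frac{1}{252435968}} = \sqrt{\frac{79264893943}{2271923712}} = \frac{\sqrt{12523853242994}}{599136}$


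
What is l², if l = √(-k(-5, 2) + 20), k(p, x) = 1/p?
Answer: 101/5 ≈ 20.200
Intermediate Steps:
l = √505/5 (l = √(-1/(-5) + 20) = √(-1*(-⅕) + 20) = √(⅕ + 20) = √(101/5) = √505/5 ≈ 4.4944)
l² = (√505/5)² = 101/5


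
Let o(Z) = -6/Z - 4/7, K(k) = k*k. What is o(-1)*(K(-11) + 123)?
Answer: 9272/7 ≈ 1324.6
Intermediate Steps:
K(k) = k²
o(Z) = -4/7 - 6/Z (o(Z) = -6/Z - 4*⅐ = -6/Z - 4/7 = -4/7 - 6/Z)
o(-1)*(K(-11) + 123) = (-4/7 - 6/(-1))*((-11)² + 123) = (-4/7 - 6*(-1))*(121 + 123) = (-4/7 + 6)*244 = (38/7)*244 = 9272/7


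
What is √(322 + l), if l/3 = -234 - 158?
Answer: I*√854 ≈ 29.223*I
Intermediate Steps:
l = -1176 (l = 3*(-234 - 158) = 3*(-392) = -1176)
√(322 + l) = √(322 - 1176) = √(-854) = I*√854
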